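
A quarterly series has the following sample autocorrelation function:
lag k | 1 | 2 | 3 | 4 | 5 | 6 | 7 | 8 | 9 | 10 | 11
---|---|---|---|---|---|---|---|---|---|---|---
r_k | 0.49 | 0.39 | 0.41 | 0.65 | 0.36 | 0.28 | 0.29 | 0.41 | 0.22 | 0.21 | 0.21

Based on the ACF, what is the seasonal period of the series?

4

The largest autocorrelation is r_4 = 0.65; the remaining lags stay at or below 0.49. The elevated value at lag 1 (0.49), dropping to 0.39 at lag 2, reflects decaying short-term dependence rather than seasonality.
The dominant spike at lag 4 indicates a seasonal period of 4.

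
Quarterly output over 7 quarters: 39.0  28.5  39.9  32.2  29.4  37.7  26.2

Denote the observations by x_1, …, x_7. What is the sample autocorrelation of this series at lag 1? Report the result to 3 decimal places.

-0.596

Mean x̄ = (39.0 + 28.5 + 39.9 + 32.2 + 29.4 + 37.7 + 26.2)/7 = 33.2714
Numerator Σ_{t=1}^{6}(x_t−x̄)(x_{t+1}−x̄) = -110.3765
Denominator Σ(x_t−x̄)² = 185.2743
r_1 = -110.3765 / 185.2743 = -0.596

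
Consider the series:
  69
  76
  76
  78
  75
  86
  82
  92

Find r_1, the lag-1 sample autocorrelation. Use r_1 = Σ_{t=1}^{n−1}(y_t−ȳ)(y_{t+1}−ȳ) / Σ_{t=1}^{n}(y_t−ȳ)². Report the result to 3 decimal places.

Mean ȳ = (69 + 76 + 76 + 78 + 75 + 86 + 82 + 92)/8 = 79.2500
Deviations from mean: -10.2500, -3.2500, -3.2500, -1.2500, -4.2500, 6.7500, 2.7500, 12.7500
Σ(y_t−ȳ)(y_{t+1}−ȳ) = (33.3125) + (10.5625) + (4.0625) + (5.3125) + (-28.6875) + (18.5625) + (35.0625) = 78.1875
Denominator Σ(y_t−ȳ)² = 361.5000
r_1 = 78.1875 / 361.5000 = 0.216

0.216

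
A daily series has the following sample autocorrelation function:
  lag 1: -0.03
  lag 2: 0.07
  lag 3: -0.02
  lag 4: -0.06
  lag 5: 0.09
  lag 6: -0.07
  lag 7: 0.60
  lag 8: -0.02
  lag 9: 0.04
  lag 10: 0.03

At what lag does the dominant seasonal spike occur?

7

The largest autocorrelation is r_7 = 0.60; the remaining lags stay at or below 0.09.
The dominant spike at lag 7 indicates a seasonal period of 7.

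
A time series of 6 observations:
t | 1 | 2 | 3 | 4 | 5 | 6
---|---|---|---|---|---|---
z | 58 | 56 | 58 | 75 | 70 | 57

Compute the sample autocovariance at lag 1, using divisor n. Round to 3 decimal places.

9.370

Mean z̄ = (58 + 56 + 58 + 75 + 70 + 57)/6 = 62.3333
Deviations: -4.3333, -6.3333, -4.3333, 12.6667, 7.6667, -5.3333
Σ_{t=1}^{5}(z_t−z̄)(z_{t+1}−z̄) = 56.2222
γ_1 = 56.2222 / 6 = 9.370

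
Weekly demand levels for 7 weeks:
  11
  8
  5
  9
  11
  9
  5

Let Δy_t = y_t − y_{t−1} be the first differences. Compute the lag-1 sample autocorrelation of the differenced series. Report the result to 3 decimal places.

0.173

First differences Δy: -3, -3, 4, 2, -2, -4
Mean of differences = -1.0000
Numerator Σ(Δy_t−Δȳ)(Δy_{t+1}−Δȳ) = 9.0000
Denominator Σ(Δy_t−Δȳ)² = 52.0000
r_1(Δy) = 9.0000 / 52.0000 = 0.173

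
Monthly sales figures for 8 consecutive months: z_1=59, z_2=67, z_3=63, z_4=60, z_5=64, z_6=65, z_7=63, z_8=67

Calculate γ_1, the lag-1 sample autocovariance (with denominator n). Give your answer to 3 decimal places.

Mean z̄ = (59 + 67 + 63 + 60 + 64 + 65 + 63 + 67)/8 = 63.5000
Σ_{t=1}^{7}(z_t−z̄)(z_{t+1}−z̄) = -19.2500
γ_1 = -19.2500 / 8 = -2.406

-2.406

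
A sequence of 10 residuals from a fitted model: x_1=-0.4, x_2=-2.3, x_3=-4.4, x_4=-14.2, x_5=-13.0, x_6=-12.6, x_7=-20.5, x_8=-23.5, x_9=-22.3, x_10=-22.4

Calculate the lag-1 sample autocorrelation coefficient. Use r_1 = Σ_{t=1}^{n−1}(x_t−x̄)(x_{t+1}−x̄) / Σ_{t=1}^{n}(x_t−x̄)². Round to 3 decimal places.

0.687

Mean x̄ = (-0.4 − 2.3 − 4.4 − 14.2 − 13.0 − 12.6 − 20.5 − 23.5 − 22.3 − 22.4)/10 = -13.5600
Numerator Σ_{t=1}^{9}(x_t−x̄)(x_{t+1}−x̄) = 472.0984
Denominator Σ(x_t−x̄)² = 687.0240
r_1 = 472.0984 / 687.0240 = 0.687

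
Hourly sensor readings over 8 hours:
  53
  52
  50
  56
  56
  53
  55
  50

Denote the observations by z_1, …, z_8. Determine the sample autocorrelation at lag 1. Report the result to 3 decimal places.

-0.086

Mean z̄ = (53 + 52 + 50 + 56 + 56 + 53 + 55 + 50)/8 = 53.1250
Σ(z_t−z̄)(z_{t+1}−z̄) = (0.1406) + (3.5156) + (-8.9844) + (8.2656) + (-0.3594) + (-0.2344) + (-5.8594) = -3.5156
Denominator Σ(z_t−z̄)² = 40.8750
r_1 = -3.5156 / 40.8750 = -0.086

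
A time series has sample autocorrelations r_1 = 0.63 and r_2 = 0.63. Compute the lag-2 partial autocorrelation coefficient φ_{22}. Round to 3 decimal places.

0.387

φ_{22} = (r_2 − r_1²) / (1 − r_1²)
r_1² = (0.63)² = 0.3969
Numerator = 0.63 − 0.3969 = 0.2331; denominator = 1 − 0.3969 = 0.6031
φ_{22} = 0.2331 / 0.6031 = 0.387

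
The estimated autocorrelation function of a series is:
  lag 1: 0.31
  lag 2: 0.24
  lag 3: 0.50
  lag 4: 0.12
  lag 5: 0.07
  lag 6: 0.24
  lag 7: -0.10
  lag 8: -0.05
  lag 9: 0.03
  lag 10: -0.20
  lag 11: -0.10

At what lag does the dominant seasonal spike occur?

The largest autocorrelation is r_3 = 0.50; the remaining lags stay at or below 0.31. The elevated value at lag 1 (0.31), dropping to 0.24 at lag 2, reflects decaying short-term dependence rather than seasonality.
The dominant spike at lag 3 indicates a seasonal period of 3.

3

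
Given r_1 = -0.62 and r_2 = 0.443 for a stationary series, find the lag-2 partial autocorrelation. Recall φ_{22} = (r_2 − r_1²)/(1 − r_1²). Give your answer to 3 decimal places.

φ_{22} = (r_2 − r_1²) / (1 − r_1²)
r_1² = (-0.62)² = 0.3844
Numerator = 0.443 − 0.3844 = 0.0586; denominator = 1 − 0.3844 = 0.6156
φ_{22} = 0.0586 / 0.6156 = 0.095

0.095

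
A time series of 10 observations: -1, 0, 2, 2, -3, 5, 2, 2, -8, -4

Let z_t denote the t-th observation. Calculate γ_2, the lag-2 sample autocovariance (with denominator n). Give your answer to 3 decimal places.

-1.518

Mean z̄ = (-1 + 0 + 2 + 2 − 3 + 5 + 2 + 2 − 8 − 4)/10 = -0.3000
Σ_{t=1}^{8}(z_t−z̄)(z_{t+2}−z̄) = -15.1800
γ_2 = -15.1800 / 10 = -1.518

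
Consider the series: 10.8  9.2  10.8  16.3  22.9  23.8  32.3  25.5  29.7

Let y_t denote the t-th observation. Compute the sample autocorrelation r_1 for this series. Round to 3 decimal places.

Mean ȳ = (10.8 + 9.2 + 10.8 + 16.3 + 22.9 + 23.8 + 32.3 + 25.5 + 29.7)/9 = 20.1444
Numerator Σ_{t=1}^{8}(y_t−ȳ)(y_{t+1}−ȳ) = 400.6536
Denominator Σ(y_t−ȳ)² = 597.9022
r_1 = 400.6536 / 597.9022 = 0.670

0.670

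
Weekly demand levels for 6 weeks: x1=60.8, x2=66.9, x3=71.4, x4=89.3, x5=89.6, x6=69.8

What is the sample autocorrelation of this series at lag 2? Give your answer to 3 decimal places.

-0.260

Mean x̄ = (60.8 + 66.9 + 71.4 + 89.3 + 89.6 + 69.8)/6 = 74.6333
Σ(x_t−x̄)(x_{t+2}−x̄) = (44.7278) + (-113.4222) + (-48.3922) + (-70.8889) = -187.9756
Denominator Σ(x_t−x̄)² = 724.0933
r_2 = -187.9756 / 724.0933 = -0.260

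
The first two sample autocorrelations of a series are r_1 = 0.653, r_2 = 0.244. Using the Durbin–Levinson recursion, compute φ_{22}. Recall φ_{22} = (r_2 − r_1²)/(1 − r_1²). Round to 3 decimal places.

φ_{22} = (r_2 − r_1²) / (1 − r_1²)
r_1² = (0.653)² = 0.426409
Numerator = 0.244 − 0.4264 = -0.1824; denominator = 1 − 0.4264 = 0.5736
φ_{22} = -0.1824 / 0.5736 = -0.318

-0.318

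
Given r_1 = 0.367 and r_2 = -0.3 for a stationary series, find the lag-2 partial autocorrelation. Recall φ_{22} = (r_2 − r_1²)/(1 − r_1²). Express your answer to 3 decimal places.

-0.502

φ_{22} = (r_2 − r_1²) / (1 − r_1²)
r_1² = (0.367)² = 0.134689
Numerator = -0.3 − 0.1347 = -0.4347; denominator = 1 − 0.1347 = 0.8653
φ_{22} = -0.4347 / 0.8653 = -0.502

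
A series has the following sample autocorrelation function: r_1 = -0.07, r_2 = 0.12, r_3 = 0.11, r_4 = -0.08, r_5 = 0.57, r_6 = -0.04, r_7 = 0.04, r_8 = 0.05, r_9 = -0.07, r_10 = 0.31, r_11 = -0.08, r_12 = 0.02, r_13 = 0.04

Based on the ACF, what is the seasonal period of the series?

5

The largest autocorrelation is r_5 = 0.57, with a weaker echo at lag 10 (0.31); the remaining lags stay at or below 0.12.
The dominant spike at lag 5 indicates a seasonal period of 5.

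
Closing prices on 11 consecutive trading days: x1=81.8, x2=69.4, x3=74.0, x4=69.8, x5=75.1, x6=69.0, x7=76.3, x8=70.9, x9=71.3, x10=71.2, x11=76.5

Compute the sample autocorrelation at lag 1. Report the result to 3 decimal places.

Mean x̄ = (81.8 + 69.4 + 74.0 + 69.8 + 75.1 + 69.0 + 76.3 + 70.9 + 71.3 + 71.2 + 76.5)/11 = 73.2091
Numerator Σ_{t=1}^{10}(x_t−x̄)(x_{t+1}−x̄) = -71.3528
Denominator Σ(x_t−x̄)² = 155.2491
r_1 = -71.3528 / 155.2491 = -0.460

-0.460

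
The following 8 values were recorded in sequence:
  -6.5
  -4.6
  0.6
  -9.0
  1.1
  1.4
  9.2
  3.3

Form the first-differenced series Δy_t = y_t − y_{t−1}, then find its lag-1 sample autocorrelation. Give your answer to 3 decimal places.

First differences Δy: 1.9, 5.2, -9.6, 10.1, 0.3, 7.8, -5.9
Mean of differences = 1.4000
Numerator Σ(Δy_t−Δȳ)(Δy_{t+1}−Δȳ) = -198.9300
Denominator Σ(Δy_t−Δȳ)² = 306.8400
r_1(Δy) = -198.9300 / 306.8400 = -0.648

-0.648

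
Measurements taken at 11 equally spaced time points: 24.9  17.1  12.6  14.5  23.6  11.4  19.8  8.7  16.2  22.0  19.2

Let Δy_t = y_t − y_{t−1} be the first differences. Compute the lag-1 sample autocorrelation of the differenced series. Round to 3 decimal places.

-0.523

First differences Δy: -7.8, -4.5, 1.9, 9.1, -12.2, 8.4, -11.1, 7.5, 5.8, -2.8
Mean of differences = -0.5700
Numerator Σ(Δy_t−Δȳ)(Δy_{t+1}−Δȳ) = -316.4219
Denominator Σ(Δy_t−Δȳ)² = 604.6010
r_1(Δy) = -316.4219 / 604.6010 = -0.523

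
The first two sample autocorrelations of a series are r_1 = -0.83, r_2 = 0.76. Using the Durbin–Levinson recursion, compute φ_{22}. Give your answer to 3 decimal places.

φ_{22} = (r_2 − r_1²) / (1 − r_1²)
r_1² = (-0.83)² = 0.6889
Numerator = 0.76 − 0.6889 = 0.0711; denominator = 1 − 0.6889 = 0.3111
φ_{22} = 0.0711 / 0.3111 = 0.229

0.229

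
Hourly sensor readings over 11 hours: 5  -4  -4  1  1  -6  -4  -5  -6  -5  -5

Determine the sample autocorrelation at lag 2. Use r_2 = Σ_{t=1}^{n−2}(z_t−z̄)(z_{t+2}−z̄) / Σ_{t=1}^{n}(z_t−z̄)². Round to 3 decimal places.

Mean z̄ = (5 − 4 − 4 + 1 + 1 − 6 − 4 − 5 − 6 − 5 − 5)/11 = -2.9091
Numerator Σ_{t=1}^{9}(z_t−z̄)(z_{t+2}−z̄) = -12.8347
Denominator Σ(z_t−z̄)² = 128.9091
r_2 = -12.8347 / 128.9091 = -0.100

-0.100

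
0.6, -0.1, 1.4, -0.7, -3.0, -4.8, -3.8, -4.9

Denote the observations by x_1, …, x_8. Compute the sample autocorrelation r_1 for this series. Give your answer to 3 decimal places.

0.624

Mean x̄ = (0.6 − 0.1 + 1.4 − 0.7 − 3.0 − 4.8 − 3.8 − 4.9)/8 = -1.9125
Deviations from mean: 2.5125, 1.8125, 3.3125, 1.2125, -1.0875, -2.8875, -1.8875, -2.9875
Numerator Σ_{t=1}^{7}(x_t−x̄)(x_{t+1}−x̄) = 27.4848
Denominator Σ(x_t−x̄)² = 44.0488
r_1 = 27.4848 / 44.0488 = 0.624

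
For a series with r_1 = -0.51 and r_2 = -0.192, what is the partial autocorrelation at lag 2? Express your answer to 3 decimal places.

-0.611

φ_{22} = (r_2 − r_1²) / (1 − r_1²)
r_1² = (-0.51)² = 0.2601
Numerator = -0.192 − 0.2601 = -0.4521; denominator = 1 − 0.2601 = 0.7399
φ_{22} = -0.4521 / 0.7399 = -0.611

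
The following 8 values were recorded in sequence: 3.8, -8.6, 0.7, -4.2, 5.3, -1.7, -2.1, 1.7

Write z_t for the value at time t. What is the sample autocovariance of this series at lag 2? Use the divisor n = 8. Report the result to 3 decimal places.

Mean z̄ = (3.8 − 8.6 + 0.7 − 4.2 + 5.3 − 1.7 − 2.1 + 1.7)/8 = -0.6375
Σ_{t=1}^{6}(z_t−z̄)(z_{t+2}−z̄) = 34.8609
γ_2 = 34.8609 / 8 = 4.358

4.358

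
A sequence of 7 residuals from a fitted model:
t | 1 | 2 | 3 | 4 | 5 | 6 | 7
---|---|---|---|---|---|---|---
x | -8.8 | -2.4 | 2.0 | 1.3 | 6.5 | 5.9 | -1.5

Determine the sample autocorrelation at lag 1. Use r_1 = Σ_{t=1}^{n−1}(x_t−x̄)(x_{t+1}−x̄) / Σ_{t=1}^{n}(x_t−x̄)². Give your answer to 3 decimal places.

0.305

Mean x̄ = (-8.8 − 2.4 + 2.0 + 1.3 + 6.5 + 5.9 − 1.5)/7 = 0.4286
Deviations from mean: -9.2286, -2.8286, 1.5714, 0.8714, 6.0714, 5.4714, -1.9286
Σ(x_t−x̄)(x_{t+1}−x̄) = (26.1037) + (-4.4449) + (1.3694) + (5.2908) + (33.2194) + (-10.5520) = 50.9863
Denominator Σ(x_t−x̄)² = 166.9143
r_1 = 50.9863 / 166.9143 = 0.305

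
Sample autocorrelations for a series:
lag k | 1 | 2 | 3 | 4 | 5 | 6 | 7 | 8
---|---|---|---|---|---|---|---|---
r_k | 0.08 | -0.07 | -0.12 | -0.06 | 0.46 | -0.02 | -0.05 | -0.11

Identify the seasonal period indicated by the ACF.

5

The largest autocorrelation is r_5 = 0.46; the remaining lags stay at or below 0.08.
The dominant spike at lag 5 indicates a seasonal period of 5.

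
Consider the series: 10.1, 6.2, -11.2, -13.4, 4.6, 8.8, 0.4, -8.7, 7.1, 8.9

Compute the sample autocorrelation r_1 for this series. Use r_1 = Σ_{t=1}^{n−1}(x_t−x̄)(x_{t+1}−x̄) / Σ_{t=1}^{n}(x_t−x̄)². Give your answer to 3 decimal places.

Mean x̄ = (10.1 + 6.2 − 11.2 − 13.4 + 4.6 + 8.8 + 0.4 − 8.7 + 7.1 + 8.9)/10 = 1.2800
Numerator Σ_{t=1}^{9}(x_t−x̄)(x_{t+1}−x̄) = 129.8576
Denominator Σ(x_t−x̄)² = 733.1360
r_1 = 129.8576 / 733.1360 = 0.177

0.177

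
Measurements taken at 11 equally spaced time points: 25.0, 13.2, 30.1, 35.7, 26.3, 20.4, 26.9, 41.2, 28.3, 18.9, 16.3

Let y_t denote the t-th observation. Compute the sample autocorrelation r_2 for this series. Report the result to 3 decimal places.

Mean ȳ = (25.0 + 13.2 + 30.1 + 35.7 + 26.3 + 20.4 + 26.9 + 41.2 + 28.3 + 18.9 + 16.3)/11 = 25.6636
Numerator Σ_{t=1}^{9}(y_t−ȳ)(y_{t+2}−ȳ) = -385.5381
Denominator Σ(y_t−ȳ)² = 687.5855
r_2 = -385.5381 / 687.5855 = -0.561

-0.561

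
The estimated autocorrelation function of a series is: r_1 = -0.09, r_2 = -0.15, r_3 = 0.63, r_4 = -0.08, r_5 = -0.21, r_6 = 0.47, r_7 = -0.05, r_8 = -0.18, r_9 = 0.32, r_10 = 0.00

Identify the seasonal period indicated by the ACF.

3

The largest autocorrelation is r_3 = 0.63, with weaker echoes at lags 6 (0.47) and 9 (0.32); the remaining lags stay at or below 0.00.
The dominant spike at lag 3 indicates a seasonal period of 3.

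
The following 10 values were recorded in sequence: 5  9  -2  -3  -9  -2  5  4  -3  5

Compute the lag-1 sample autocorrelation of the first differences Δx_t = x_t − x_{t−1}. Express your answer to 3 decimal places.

-0.197

First differences Δx: 4, -11, -1, -6, 7, 7, -1, -7, 8
Mean of differences = 0.0000
Numerator Σ(Δx_t−Δx̄)(Δx_{t+1}−Δx̄) = -76.0000
Denominator Σ(Δx_t−Δx̄)² = 386.0000
r_1(Δx) = -76.0000 / 386.0000 = -0.197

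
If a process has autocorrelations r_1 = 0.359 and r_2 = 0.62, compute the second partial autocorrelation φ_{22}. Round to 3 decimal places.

φ_{22} = (r_2 − r_1²) / (1 − r_1²)
r_1² = (0.359)² = 0.128881
Numerator = 0.62 − 0.1289 = 0.4911; denominator = 1 − 0.1289 = 0.8711
φ_{22} = 0.4911 / 0.8711 = 0.564

0.564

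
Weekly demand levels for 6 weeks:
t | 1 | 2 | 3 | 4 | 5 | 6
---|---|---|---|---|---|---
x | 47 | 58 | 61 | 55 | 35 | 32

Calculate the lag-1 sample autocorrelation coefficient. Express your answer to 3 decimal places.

Mean x̄ = (47 + 58 + 61 + 55 + 35 + 32)/6 = 48.0000
Deviations from mean: -1.0000, 10.0000, 13.0000, 7.0000, -13.0000, -16.0000
Numerator Σ_{t=1}^{5}(x_t−x̄)(x_{t+1}−x̄) = 328.0000
Denominator Σ(x_t−x̄)² = 744.0000
r_1 = 328.0000 / 744.0000 = 0.441

0.441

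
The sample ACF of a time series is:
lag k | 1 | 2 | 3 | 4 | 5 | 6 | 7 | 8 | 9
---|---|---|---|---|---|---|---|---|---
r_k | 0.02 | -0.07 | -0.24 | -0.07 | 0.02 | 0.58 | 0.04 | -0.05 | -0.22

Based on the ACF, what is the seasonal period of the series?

The largest autocorrelation is r_6 = 0.58; the remaining lags stay at or below 0.04.
The dominant spike at lag 6 indicates a seasonal period of 6.

6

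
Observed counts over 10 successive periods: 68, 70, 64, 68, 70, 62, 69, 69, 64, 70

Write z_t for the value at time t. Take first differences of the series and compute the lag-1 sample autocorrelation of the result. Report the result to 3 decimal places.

-0.551

First differences Δz: 2, -6, 4, 2, -8, 7, 0, -5, 6
Mean of differences = 0.2222
Numerator Σ(Δz_t−Δz̄)(Δz_{t+1}−Δz̄) = -128.7160
Denominator Σ(Δz_t−Δz̄)² = 233.5556
r_1(Δz) = -128.7160 / 233.5556 = -0.551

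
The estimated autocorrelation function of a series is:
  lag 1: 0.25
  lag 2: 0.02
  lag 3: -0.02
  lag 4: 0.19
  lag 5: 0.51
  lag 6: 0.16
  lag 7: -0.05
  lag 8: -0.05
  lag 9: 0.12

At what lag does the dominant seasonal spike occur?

The largest autocorrelation is r_5 = 0.51; the remaining lags stay at or below 0.25. The elevated value at lag 1 (0.25), dropping to 0.02 at lag 2, reflects decaying short-term dependence rather than seasonality.
The dominant spike at lag 5 indicates a seasonal period of 5.

5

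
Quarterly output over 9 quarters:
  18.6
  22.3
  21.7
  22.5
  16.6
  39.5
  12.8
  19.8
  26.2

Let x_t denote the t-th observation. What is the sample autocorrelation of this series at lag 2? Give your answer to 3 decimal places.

-0.037

Mean x̄ = (18.6 + 22.3 + 21.7 + 22.5 + 16.6 + 39.5 + 12.8 + 19.8 + 26.2)/9 = 22.2222
Σ(x_t−x̄)(x_{t+2}−x̄) = (1.8916) + (0.0216) + (2.9360) + (4.7994) + (52.9738) + (-41.8506) + (-37.4795) = -16.7077
Denominator Σ(x_t−x̄)² = 454.0756
r_2 = -16.7077 / 454.0756 = -0.037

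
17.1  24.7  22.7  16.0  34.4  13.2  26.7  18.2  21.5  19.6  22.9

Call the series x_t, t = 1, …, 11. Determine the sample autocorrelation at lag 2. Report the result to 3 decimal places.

0.408

Mean x̄ = (17.1 + 24.7 + 22.7 + 16.0 + 34.4 + 13.2 + 26.7 + 18.2 + 21.5 + 19.6 + 22.9)/11 = 21.5455
Numerator Σ_{t=1}^{9}(x_t−x̄)(x_{t+2}−x̄) = 138.8859
Denominator Σ(x_t−x̄)² = 340.0673
r_2 = 138.8859 / 340.0673 = 0.408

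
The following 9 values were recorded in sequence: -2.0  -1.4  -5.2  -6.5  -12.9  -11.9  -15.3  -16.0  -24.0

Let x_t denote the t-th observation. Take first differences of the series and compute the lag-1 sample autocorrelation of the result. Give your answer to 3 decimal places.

-0.521

First differences Δx: 0.6, -3.8, -1.3, -6.4, 1.0, -3.4, -0.7, -8.0
Mean of differences = -2.7500
Numerator Σ(Δx_t−Δx̄)(Δx_{t+1}−Δx̄) = -38.5525
Denominator Σ(Δx_t−Δx̄)² = 74.0000
r_1(Δx) = -38.5525 / 74.0000 = -0.521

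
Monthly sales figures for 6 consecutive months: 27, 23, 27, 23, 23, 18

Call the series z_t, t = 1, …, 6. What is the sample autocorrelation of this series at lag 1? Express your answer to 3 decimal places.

-0.041

Mean z̄ = (27 + 23 + 27 + 23 + 23 + 18)/6 = 23.5000
Deviations from mean: 3.5000, -0.5000, 3.5000, -0.5000, -0.5000, -5.5000
Numerator Σ_{t=1}^{5}(z_t−z̄)(z_{t+1}−z̄) = -2.2500
Denominator Σ(z_t−z̄)² = 55.5000
r_1 = -2.2500 / 55.5000 = -0.041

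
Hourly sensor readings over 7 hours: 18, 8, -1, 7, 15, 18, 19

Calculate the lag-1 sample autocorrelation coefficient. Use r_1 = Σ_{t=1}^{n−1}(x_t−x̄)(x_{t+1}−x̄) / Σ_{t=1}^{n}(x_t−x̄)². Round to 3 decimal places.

Mean x̄ = (18 + 8 − 1 + 7 + 15 + 18 + 19)/7 = 12.0000
Deviations from mean: 6.0000, -4.0000, -13.0000, -5.0000, 3.0000, 6.0000, 7.0000
Σ(x_t−x̄)(x_{t+1}−x̄) = (-24.0000) + (52.0000) + (65.0000) + (-15.0000) + (18.0000) + (42.0000) = 138.0000
Denominator Σ(x_t−x̄)² = 340.0000
r_1 = 138.0000 / 340.0000 = 0.406

0.406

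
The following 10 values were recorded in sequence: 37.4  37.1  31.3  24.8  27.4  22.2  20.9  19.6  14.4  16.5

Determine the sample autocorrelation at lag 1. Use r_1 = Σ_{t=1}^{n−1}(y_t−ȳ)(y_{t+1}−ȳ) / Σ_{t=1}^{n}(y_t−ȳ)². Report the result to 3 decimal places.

Mean ȳ = (37.4 + 37.1 + 31.3 + 24.8 + 27.4 + 22.2 + 20.9 + 19.6 + 14.4 + 16.5)/10 = 25.1600
Numerator Σ_{t=1}^{9}(y_t−ȳ)(y_{t+1}−ȳ) = 399.1124
Denominator Σ(y_t−ȳ)² = 583.8240
r_1 = 399.1124 / 583.8240 = 0.684

0.684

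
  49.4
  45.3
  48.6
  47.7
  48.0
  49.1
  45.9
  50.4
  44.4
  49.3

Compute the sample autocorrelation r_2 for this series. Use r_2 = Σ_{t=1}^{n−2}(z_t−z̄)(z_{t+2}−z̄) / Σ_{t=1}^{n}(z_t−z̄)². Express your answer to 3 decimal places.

Mean z̄ = (49.4 + 45.3 + 48.6 + 47.7 + 48.0 + 49.1 + 45.9 + 50.4 + 44.4 + 49.3)/10 = 47.8100
Numerator Σ_{t=1}^{8}(z_t−z̄)(z_{t+2}−z̄) = 14.8908
Denominator Σ(z_t−z̄)² = 35.3690
r_2 = 14.8908 / 35.3690 = 0.421

0.421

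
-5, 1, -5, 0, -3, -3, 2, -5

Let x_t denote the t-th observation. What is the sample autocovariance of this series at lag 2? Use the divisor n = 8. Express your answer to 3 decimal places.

Mean x̄ = (-5 + 1 − 5 + 0 − 3 − 3 + 2 − 5)/8 = -2.2500
Deviations: -2.7500, 3.2500, -2.7500, 2.2500, -0.7500, -0.7500, 4.2500, -2.7500
Σ_{t=1}^{6}(x_t−x̄)(x_{t+2}−x̄) = 14.1250
γ_2 = 14.1250 / 8 = 1.766

1.766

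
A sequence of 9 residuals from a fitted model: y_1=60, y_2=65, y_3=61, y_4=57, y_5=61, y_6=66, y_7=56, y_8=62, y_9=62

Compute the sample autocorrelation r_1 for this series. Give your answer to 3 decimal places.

-0.390

Mean ȳ = (60 + 65 + 61 + 57 + 61 + 66 + 56 + 62 + 62)/9 = 61.1111
Numerator Σ_{t=1}^{8}(y_t−ȳ)(y_{t+1}−ȳ) = -33.1235
Denominator Σ(y_t−ȳ)² = 84.8889
r_1 = -33.1235 / 84.8889 = -0.390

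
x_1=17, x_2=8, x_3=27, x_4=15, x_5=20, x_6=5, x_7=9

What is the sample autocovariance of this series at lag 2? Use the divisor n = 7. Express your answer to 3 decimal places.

Mean x̄ = (17 + 8 + 27 + 15 + 20 + 5 + 9)/7 = 14.4286
Σ_{t=1}^{5}(x_t−x̄)(x_{t+2}−x̄) = 63.0612
γ_2 = 63.0612 / 7 = 9.009

9.009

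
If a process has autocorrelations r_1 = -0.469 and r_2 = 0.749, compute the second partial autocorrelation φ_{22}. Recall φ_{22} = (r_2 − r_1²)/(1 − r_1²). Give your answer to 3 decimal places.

φ_{22} = (r_2 − r_1²) / (1 − r_1²)
r_1² = (-0.469)² = 0.219961
Numerator = 0.749 − 0.2200 = 0.5290; denominator = 1 − 0.2200 = 0.7800
φ_{22} = 0.5290 / 0.7800 = 0.678

0.678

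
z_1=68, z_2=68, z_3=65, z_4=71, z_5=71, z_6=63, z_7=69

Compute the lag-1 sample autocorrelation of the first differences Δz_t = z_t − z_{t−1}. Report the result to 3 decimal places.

-0.450

First differences Δz: 0, -3, 6, 0, -8, 6
Mean of differences = 0.1667
Numerator Σ(Δz_t−Δz̄)(Δz_{t+1}−Δz̄) = -65.1944
Denominator Σ(Δz_t−Δz̄)² = 144.8333
r_1(Δz) = -65.1944 / 144.8333 = -0.450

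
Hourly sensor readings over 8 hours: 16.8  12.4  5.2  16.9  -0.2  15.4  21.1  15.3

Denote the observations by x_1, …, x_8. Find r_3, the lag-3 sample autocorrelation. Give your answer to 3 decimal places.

Mean x̄ = (16.8 + 12.4 + 5.2 + 16.9 − 0.2 + 15.4 + 21.1 + 15.3)/8 = 12.8625
Numerator Σ_{t=1}^{5}(x_t−x̄)(x_{t+3}−x̄) = 3.9145
Denominator Σ(x_t−x̄)² = 341.5988
r_3 = 3.9145 / 341.5988 = 0.011

0.011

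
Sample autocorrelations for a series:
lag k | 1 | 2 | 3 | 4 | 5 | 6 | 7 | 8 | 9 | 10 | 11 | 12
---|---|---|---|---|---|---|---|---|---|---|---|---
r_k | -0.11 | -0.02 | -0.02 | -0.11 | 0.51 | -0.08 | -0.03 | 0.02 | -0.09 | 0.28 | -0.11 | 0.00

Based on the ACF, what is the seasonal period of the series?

5

The largest autocorrelation is r_5 = 0.51, with a weaker echo at lag 10 (0.28); the remaining lags stay at or below 0.02.
The dominant spike at lag 5 indicates a seasonal period of 5.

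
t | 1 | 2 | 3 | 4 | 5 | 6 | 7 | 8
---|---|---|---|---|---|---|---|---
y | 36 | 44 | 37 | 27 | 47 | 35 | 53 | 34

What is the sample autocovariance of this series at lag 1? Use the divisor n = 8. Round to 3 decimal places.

-32.018

Mean ȳ = (36 + 44 + 37 + 27 + 47 + 35 + 53 + 34)/8 = 39.1250
Deviations: -3.1250, 4.8750, -2.1250, -12.1250, 7.8750, -4.1250, 13.8750, -5.1250
Σ_{t=1}^{7}(y_t−ȳ)(y_{t+1}−ȳ) = -256.1406
γ_1 = -256.1406 / 8 = -32.018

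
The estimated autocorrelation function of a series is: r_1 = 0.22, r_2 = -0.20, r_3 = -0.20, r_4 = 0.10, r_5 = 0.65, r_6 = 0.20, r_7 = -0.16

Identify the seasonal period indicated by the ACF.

5

The largest autocorrelation is r_5 = 0.65; the remaining lags stay at or below 0.22.
The dominant spike at lag 5 indicates a seasonal period of 5.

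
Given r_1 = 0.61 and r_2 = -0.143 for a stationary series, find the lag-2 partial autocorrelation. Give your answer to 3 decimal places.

-0.820

φ_{22} = (r_2 − r_1²) / (1 − r_1²)
r_1² = (0.61)² = 0.3721
Numerator = -0.143 − 0.3721 = -0.5151; denominator = 1 − 0.3721 = 0.6279
φ_{22} = -0.5151 / 0.6279 = -0.820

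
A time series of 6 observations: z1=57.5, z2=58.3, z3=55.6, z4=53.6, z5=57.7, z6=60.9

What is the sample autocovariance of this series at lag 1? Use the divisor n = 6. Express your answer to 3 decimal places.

0.769

Mean z̄ = (57.5 + 58.3 + 55.6 + 53.6 + 57.7 + 60.9)/6 = 57.2667
Σ_{t=1}^{5}(z_t−z̄)(z_{t+1}−z̄) = 4.6156
γ_1 = 4.6156 / 6 = 0.769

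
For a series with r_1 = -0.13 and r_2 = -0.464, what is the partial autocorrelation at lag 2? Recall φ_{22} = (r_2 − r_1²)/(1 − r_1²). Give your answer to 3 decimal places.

φ_{22} = (r_2 − r_1²) / (1 − r_1²)
r_1² = (-0.13)² = 0.0169
Numerator = -0.464 − 0.0169 = -0.4809; denominator = 1 − 0.0169 = 0.9831
φ_{22} = -0.4809 / 0.9831 = -0.489

-0.489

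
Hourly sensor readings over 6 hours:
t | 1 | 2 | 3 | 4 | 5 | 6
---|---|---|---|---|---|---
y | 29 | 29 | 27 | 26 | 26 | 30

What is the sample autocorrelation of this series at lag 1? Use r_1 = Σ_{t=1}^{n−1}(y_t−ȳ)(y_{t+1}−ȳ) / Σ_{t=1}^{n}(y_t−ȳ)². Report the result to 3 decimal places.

0.088

Mean ȳ = (29 + 29 + 27 + 26 + 26 + 30)/6 = 27.8333
Numerator Σ_{t=1}^{5}(y_t−ȳ)(y_{t+1}−ȳ) = 1.3056
Denominator Σ(y_t−ȳ)² = 14.8333
r_1 = 1.3056 / 14.8333 = 0.088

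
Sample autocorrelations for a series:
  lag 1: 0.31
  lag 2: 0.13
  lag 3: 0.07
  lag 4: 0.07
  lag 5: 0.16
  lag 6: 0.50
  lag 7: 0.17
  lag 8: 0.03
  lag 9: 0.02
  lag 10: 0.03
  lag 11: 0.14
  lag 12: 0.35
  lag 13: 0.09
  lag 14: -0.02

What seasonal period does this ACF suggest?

6

The largest autocorrelation is r_6 = 0.50, with a weaker echo at lag 12 (0.35); the remaining lags stay at or below 0.31. The elevated value at lag 1 (0.31), dropping to 0.13 at lag 2, reflects decaying short-term dependence rather than seasonality.
The dominant spike at lag 6 indicates a seasonal period of 6.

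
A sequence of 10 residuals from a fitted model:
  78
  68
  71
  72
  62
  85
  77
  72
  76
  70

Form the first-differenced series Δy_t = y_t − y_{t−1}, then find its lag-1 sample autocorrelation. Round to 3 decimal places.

First differences Δy: -10, 3, 1, -10, 23, -8, -5, 4, -6
Mean of differences = -0.8889
Numerator Σ(Δy_t−Δȳ)(Δy_{t+1}−Δȳ) = -448.6790
Denominator Σ(Δy_t−Δȳ)² = 872.8889
r_1(Δy) = -448.6790 / 872.8889 = -0.514

-0.514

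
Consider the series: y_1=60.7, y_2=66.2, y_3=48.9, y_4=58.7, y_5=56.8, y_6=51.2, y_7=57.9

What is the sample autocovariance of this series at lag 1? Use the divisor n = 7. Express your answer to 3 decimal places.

-8.293

Mean ȳ = (60.7 + 66.2 + 48.9 + 58.7 + 56.8 + 51.2 + 57.9)/7 = 57.2000
Σ_{t=1}^{6}(y_t−ȳ)(y_{t+1}−ȳ) = -58.0500
γ_1 = -58.0500 / 7 = -8.293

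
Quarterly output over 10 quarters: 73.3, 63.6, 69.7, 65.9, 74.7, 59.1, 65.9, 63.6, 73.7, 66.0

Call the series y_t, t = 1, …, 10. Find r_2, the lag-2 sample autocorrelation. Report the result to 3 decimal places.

0.277

Mean ȳ = (73.3 + 63.6 + 69.7 + 65.9 + 74.7 + 59.1 + 65.9 + 63.6 + 73.7 + 66.0)/10 = 67.5500
Numerator Σ_{t=1}^{8}(y_t−ȳ)(y_{t+2}−ȳ) = 65.7500
Denominator Σ(y_t−ȳ)² = 237.0850
r_2 = 65.7500 / 237.0850 = 0.277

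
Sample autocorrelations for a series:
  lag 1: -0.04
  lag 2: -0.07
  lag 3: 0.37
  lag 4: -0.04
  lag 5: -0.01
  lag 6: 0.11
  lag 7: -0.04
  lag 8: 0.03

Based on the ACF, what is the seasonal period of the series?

3

The largest autocorrelation is r_3 = 0.37; the remaining lags stay at or below 0.11.
The dominant spike at lag 3 indicates a seasonal period of 3.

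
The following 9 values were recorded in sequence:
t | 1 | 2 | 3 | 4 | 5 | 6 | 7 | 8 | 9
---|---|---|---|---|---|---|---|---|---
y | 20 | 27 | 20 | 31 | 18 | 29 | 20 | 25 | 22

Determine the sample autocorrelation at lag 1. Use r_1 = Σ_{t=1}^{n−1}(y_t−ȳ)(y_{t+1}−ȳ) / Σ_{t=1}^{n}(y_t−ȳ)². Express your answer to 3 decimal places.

-0.877

Mean ȳ = (20 + 27 + 20 + 31 + 18 + 29 + 20 + 25 + 22)/9 = 23.5556
Numerator Σ_{t=1}^{8}(y_t−ȳ)(y_{t+1}−ȳ) = -149.3086
Denominator Σ(y_t−ȳ)² = 170.2222
r_1 = -149.3086 / 170.2222 = -0.877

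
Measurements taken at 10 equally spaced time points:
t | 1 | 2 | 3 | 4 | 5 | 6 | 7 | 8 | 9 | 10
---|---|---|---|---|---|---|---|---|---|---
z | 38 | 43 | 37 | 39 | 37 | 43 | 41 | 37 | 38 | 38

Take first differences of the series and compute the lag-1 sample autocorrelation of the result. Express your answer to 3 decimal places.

First differences Δz: 5, -6, 2, -2, 6, -2, -4, 1, 0
Mean of differences = 0.0000
Numerator Σ(Δz_t−Δz̄)(Δz_{t+1}−Δz̄) = -66.0000
Denominator Σ(Δz_t−Δz̄)² = 126.0000
r_1(Δz) = -66.0000 / 126.0000 = -0.524

-0.524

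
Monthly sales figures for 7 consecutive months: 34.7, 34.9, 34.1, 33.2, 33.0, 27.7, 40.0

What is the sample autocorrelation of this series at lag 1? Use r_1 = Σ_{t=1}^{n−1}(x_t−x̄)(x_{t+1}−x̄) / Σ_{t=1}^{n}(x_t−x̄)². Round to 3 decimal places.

Mean x̄ = (34.7 + 34.9 + 34.1 + 33.2 + 33.0 + 27.7 + 40.0)/7 = 33.9429
Deviations from mean: 0.7571, 0.9571, 0.1571, -0.7429, -0.9429, -6.2429, 6.0571
Σ(x_t−x̄)(x_{t+1}−x̄) = (0.7247) + (0.1504) + (-0.1167) + (0.7004) + (5.8861) + (-37.8139) = -30.4690
Denominator Σ(x_t−x̄)² = 78.6171
r_1 = -30.4690 / 78.6171 = -0.388

-0.388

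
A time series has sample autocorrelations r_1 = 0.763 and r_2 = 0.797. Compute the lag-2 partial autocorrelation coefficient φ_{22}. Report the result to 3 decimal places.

0.514

φ_{22} = (r_2 − r_1²) / (1 − r_1²)
r_1² = (0.763)² = 0.582169
Numerator = 0.797 − 0.5822 = 0.2148; denominator = 1 − 0.5822 = 0.4178
φ_{22} = 0.2148 / 0.4178 = 0.514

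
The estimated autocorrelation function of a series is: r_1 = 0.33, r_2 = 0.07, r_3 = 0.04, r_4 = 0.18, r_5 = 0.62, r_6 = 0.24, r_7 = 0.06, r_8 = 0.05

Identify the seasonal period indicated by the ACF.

The largest autocorrelation is r_5 = 0.62; the remaining lags stay at or below 0.33. The elevated value at lag 1 (0.33), dropping to 0.07 at lag 2, reflects decaying short-term dependence rather than seasonality.
The dominant spike at lag 5 indicates a seasonal period of 5.

5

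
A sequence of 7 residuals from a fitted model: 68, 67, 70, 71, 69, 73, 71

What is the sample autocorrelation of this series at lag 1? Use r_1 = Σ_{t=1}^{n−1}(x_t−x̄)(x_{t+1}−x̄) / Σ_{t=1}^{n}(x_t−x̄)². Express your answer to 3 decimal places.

0.200

Mean x̄ = (68 + 67 + 70 + 71 + 69 + 73 + 71)/7 = 69.8571
Deviations from mean: -1.8571, -2.8571, 0.1429, 1.1429, -0.8571, 3.1429, 1.1429
Σ(x_t−x̄)(x_{t+1}−x̄) = (5.3061) + (-0.4082) + (0.1633) + (-0.9796) + (-2.6939) + (3.5918) = 4.9796
Denominator Σ(x_t−x̄)² = 24.8571
r_1 = 4.9796 / 24.8571 = 0.200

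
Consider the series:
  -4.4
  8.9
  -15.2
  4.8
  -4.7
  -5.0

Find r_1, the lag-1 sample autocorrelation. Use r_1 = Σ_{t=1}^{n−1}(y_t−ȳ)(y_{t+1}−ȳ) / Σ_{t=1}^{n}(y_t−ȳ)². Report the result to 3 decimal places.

-0.750

Mean ȳ = (-4.4 + 8.9 − 15.2 + 4.8 − 4.7 − 5.0)/6 = -2.6000
Deviations from mean: -1.8000, 11.5000, -12.6000, 7.4000, -2.1000, -2.4000
Σ(y_t−ȳ)(y_{t+1}−ȳ) = (-20.7000) + (-144.9000) + (-93.2400) + (-15.5400) + (5.0400) = -269.3400
Denominator Σ(y_t−ȳ)² = 359.1800
r_1 = -269.3400 / 359.1800 = -0.750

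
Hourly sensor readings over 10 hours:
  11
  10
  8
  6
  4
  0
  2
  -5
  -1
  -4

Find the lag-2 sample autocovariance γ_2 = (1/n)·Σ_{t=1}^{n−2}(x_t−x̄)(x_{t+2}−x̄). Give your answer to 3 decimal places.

Mean x̄ = (11 + 10 + 8 + 6 + 4 + 0 + 2 − 5 − 1 − 4)/10 = 3.1000
Σ_{t=1}^{8}(x_t−x̄)(x_{t+2}−x̄) = 140.2800
γ_2 = 140.2800 / 10 = 14.028

14.028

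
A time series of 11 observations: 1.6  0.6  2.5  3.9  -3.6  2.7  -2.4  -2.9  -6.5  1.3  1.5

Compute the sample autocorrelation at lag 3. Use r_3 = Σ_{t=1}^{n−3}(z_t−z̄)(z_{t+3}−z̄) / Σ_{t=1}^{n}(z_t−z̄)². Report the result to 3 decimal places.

-0.128

Mean z̄ = (1.6 + 0.6 + 2.5 + 3.9 − 3.6 + 2.7 − 2.4 − 2.9 − 6.5 + 1.3 + 1.5)/11 = -0.1182
Numerator Σ_{t=1}^{8}(z_t−z̄)(z_{t+3}−z̄) = -13.4237
Denominator Σ(z_t−z̄)² = 104.8364
r_3 = -13.4237 / 104.8364 = -0.128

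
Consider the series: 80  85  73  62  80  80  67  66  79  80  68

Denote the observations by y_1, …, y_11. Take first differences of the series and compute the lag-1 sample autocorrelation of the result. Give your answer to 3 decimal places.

-0.122

First differences Δy: 5, -12, -11, 18, 0, -13, -1, 13, 1, -12
Mean of differences = -1.2000
Numerator Σ(Δy_t−Δȳ)(Δy_{t+1}−Δȳ) = -132.4400
Denominator Σ(Δy_t−Δȳ)² = 1083.6000
r_1(Δy) = -132.4400 / 1083.6000 = -0.122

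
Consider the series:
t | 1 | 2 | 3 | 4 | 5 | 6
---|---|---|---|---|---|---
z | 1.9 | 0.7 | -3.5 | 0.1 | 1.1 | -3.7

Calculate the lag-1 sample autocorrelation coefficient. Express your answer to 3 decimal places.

-0.227

Mean z̄ = (1.9 + 0.7 − 3.5 + 0.1 + 1.1 − 3.7)/6 = -0.5667
Deviations from mean: 2.4667, 1.2667, -2.9333, 0.6667, 1.6667, -3.1333
Numerator Σ_{t=1}^{5}(z_t−z̄)(z_{t+1}−z̄) = -6.6578
Denominator Σ(z_t−z̄)² = 29.3333
r_1 = -6.6578 / 29.3333 = -0.227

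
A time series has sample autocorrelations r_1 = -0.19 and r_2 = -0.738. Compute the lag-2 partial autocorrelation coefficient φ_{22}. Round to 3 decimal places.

-0.803

φ_{22} = (r_2 − r_1²) / (1 − r_1²)
r_1² = (-0.19)² = 0.0361
Numerator = -0.738 − 0.0361 = -0.7741; denominator = 1 − 0.0361 = 0.9639
φ_{22} = -0.7741 / 0.9639 = -0.803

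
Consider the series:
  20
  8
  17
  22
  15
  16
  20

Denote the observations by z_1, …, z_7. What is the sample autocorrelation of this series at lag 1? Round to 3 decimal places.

Mean z̄ = (20 + 8 + 17 + 22 + 15 + 16 + 20)/7 = 16.8571
Deviations from mean: 3.1429, -8.8571, 0.1429, 5.1429, -1.8571, -0.8571, 3.1429
Σ(z_t−z̄)(z_{t+1}−z̄) = (-27.8367) + (-1.2653) + (0.7347) + (-9.5510) + (1.5918) + (-2.6939) = -39.0204
Denominator Σ(z_t−z̄)² = 128.8571
r_1 = -39.0204 / 128.8571 = -0.303

-0.303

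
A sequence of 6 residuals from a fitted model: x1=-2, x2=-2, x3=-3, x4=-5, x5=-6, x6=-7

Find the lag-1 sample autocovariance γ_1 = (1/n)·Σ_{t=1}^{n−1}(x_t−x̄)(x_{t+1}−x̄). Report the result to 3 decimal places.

2.162

Mean x̄ = (-2 − 2 − 3 − 5 − 6 − 7)/6 = -4.1667
Σ_{t=1}^{5}(x_t−x̄)(x_{t+1}−x̄) = 12.9722
γ_1 = 12.9722 / 6 = 2.162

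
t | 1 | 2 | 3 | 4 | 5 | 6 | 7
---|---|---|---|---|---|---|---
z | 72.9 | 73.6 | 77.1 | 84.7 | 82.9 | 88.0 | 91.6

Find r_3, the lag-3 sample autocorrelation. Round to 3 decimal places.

-0.112

Mean z̄ = (72.9 + 73.6 + 77.1 + 84.7 + 82.9 + 88.0 + 91.6)/7 = 81.5429
Σ(z_t−z̄)(z_{t+3}−z̄) = (-27.2867) + (-10.7796) + (-28.6882) + (31.7518) = -35.0027
Denominator Σ(z_t−z̄)² = 312.1771
r_3 = -35.0027 / 312.1771 = -0.112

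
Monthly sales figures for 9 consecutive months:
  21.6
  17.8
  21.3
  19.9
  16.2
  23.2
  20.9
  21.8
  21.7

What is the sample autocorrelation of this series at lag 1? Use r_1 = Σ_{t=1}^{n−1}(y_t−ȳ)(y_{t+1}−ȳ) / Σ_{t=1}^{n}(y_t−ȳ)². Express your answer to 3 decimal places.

Mean ȳ = (21.6 + 17.8 + 21.3 + 19.9 + 16.2 + 23.2 + 20.9 + 21.8 + 21.7)/9 = 20.4889
Numerator Σ_{t=1}^{8}(y_t−ȳ)(y_{t+1}−ȳ) = -11.5068
Denominator Σ(y_t−ȳ)² = 38.5689
r_1 = -11.5068 / 38.5689 = -0.298

-0.298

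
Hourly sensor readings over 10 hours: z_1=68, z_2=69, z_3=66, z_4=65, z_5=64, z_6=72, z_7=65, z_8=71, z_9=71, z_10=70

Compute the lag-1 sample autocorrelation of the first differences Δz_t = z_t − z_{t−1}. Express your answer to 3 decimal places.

-0.653

First differences Δz: 1, -3, -1, -1, 8, -7, 6, 0, -1
Mean of differences = 0.2222
Numerator Σ(Δz_t−Δz̄)(Δz_{t+1}−Δz̄) = -105.4938
Denominator Σ(Δz_t−Δz̄)² = 161.5556
r_1(Δz) = -105.4938 / 161.5556 = -0.653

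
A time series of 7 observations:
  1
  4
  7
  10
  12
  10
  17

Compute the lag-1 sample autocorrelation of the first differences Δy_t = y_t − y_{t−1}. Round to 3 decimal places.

First differences Δy: 3, 3, 3, 2, -2, 7
Mean of differences = 2.6667
Numerator Σ(Δy_t−Δȳ)(Δy_{t+1}−Δȳ) = -17.1111
Denominator Σ(Δy_t−Δȳ)² = 41.3333
r_1(Δy) = -17.1111 / 41.3333 = -0.414

-0.414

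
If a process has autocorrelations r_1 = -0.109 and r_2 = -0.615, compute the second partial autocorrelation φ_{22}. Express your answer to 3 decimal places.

φ_{22} = (r_2 − r_1²) / (1 − r_1²)
r_1² = (-0.109)² = 0.011881
Numerator = -0.615 − 0.0119 = -0.6269; denominator = 1 − 0.0119 = 0.9881
φ_{22} = -0.6269 / 0.9881 = -0.634

-0.634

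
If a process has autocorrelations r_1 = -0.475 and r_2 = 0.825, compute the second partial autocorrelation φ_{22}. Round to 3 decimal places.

0.774

φ_{22} = (r_2 − r_1²) / (1 − r_1²)
r_1² = (-0.475)² = 0.225625
Numerator = 0.825 − 0.2256 = 0.5994; denominator = 1 − 0.2256 = 0.7744
φ_{22} = 0.5994 / 0.7744 = 0.774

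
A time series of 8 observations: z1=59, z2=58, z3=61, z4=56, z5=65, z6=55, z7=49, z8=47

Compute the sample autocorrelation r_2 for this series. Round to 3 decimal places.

0.011

Mean z̄ = (59 + 58 + 61 + 56 + 65 + 55 + 49 + 47)/8 = 56.2500
Deviations from mean: 2.7500, 1.7500, 4.7500, -0.2500, 8.7500, -1.2500, -7.2500, -9.2500
Numerator Σ_{t=1}^{6}(z_t−z̄)(z_{t+2}−z̄) = 2.6250
Denominator Σ(z_t−z̄)² = 249.5000
r_2 = 2.6250 / 249.5000 = 0.011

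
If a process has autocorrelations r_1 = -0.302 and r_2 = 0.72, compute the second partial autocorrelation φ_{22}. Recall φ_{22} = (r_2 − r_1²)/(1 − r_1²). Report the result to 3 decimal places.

0.692

φ_{22} = (r_2 − r_1²) / (1 − r_1²)
r_1² = (-0.302)² = 0.091204
Numerator = 0.72 − 0.0912 = 0.6288; denominator = 1 − 0.0912 = 0.9088
φ_{22} = 0.6288 / 0.9088 = 0.692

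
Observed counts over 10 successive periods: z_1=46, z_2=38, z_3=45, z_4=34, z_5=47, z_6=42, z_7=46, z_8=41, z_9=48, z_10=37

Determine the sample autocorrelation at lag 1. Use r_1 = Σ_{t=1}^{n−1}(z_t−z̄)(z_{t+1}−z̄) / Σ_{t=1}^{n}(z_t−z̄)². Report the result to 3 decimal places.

Mean z̄ = (46 + 38 + 45 + 34 + 47 + 42 + 46 + 41 + 48 + 37)/10 = 42.4000
Numerator Σ_{t=1}^{9}(z_t−z̄)(z_{t+1}−z̄) = -134.1600
Denominator Σ(z_t−z̄)² = 206.4000
r_1 = -134.1600 / 206.4000 = -0.650

-0.650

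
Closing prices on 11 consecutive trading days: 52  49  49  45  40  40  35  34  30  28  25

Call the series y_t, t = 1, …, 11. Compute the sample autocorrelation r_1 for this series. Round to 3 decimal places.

0.722

Mean ȳ = (52 + 49 + 49 + 45 + 40 + 40 + 35 + 34 + 30 + 28 + 25)/11 = 38.8182
Numerator Σ_{t=1}^{10}(y_t−ȳ)(y_{t+1}−ȳ) = 610.7851
Denominator Σ(y_t−ȳ)² = 845.6364
r_1 = 610.7851 / 845.6364 = 0.722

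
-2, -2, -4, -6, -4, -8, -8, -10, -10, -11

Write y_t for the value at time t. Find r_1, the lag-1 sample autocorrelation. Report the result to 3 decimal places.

0.641

Mean ȳ = (-2 − 2 − 4 − 6 − 4 − 8 − 8 − 10 − 10 − 11)/10 = -6.5000
Numerator Σ_{t=1}^{9}(y_t−ȳ)(y_{t+1}−ȳ) = 65.7500
Denominator Σ(y_t−ȳ)² = 102.5000
r_1 = 65.7500 / 102.5000 = 0.641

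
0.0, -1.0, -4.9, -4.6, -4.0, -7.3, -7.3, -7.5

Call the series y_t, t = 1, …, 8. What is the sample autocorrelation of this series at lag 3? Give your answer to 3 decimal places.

Mean ȳ = (0.0 − 1.0 − 4.9 − 4.6 − 4.0 − 7.3 − 7.3 − 7.5)/8 = -4.5750
Numerator Σ_{t=1}^{5}(y_t−ȳ)(y_{t+3}−ȳ) = 1.2131
Denominator Σ(y_t−ȳ)² = 57.5550
r_3 = 1.2131 / 57.5550 = 0.021

0.021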